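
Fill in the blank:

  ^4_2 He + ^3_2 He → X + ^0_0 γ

Be-7

Conserve mass number: 4 + 3 = A + 0, so A = 7.
Conserve atomic number: 2 + 2 = Z + 0, so Z = 4.
Z = 4 is beryllium, so the species is ^7_4 Be.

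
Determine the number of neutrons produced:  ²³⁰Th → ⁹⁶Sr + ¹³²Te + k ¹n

2

Conserve mass number: 230 = 96 + 132 + k, so k = 230 − 228 = 2.
Check atomic number: 90 = 38 + 52 + 0 = 90. ✓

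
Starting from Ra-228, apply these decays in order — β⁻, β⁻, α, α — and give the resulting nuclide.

Start: (A, Z) = (228, 88).
After β⁻: (228, 89).
After β⁻: (228, 90).
After α: (224, 88).
After α: (220, 86).
Z = 86 is radon.

Rn-220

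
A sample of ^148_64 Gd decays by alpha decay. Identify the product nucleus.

Alpha decay: mass number changes by -4, atomic number by -2.
A: 148 − 4 = 144; Z: 64 − 2 = 62.
Z = 62 is samarium, so the daughter is ^144_62 Sm.

Sm-144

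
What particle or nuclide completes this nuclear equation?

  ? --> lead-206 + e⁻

Tl-206

Conserve mass number: A = 206 + 0, so A = 206.
Conserve atomic number: Z = 82 − 1, so Z = 81.
Z = 81 is thallium, so the species is thallium-206.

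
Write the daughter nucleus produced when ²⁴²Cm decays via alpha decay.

Pu-238

Alpha decay: mass number changes by -4, atomic number by -2.
A: 242 − 4 = 238; Z: 96 − 2 = 94.
Z = 94 is plutonium, so the daughter is ²³⁸Pu.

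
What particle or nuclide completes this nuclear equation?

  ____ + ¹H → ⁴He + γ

Conserve mass number: A + 1 = 4 + 0, so A = 3.
Conserve atomic number: Z + 1 = 2 + 0, so Z = 1.
A = 3 and Z = 1 is ³H — a triton.

triton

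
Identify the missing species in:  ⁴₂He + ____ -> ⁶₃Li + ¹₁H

He-3

Conserve mass number: 4 + A = 6 + 1, so A = 3.
Conserve atomic number: 2 + Z = 3 + 1, so Z = 2.
Z = 2 is helium, so the species is ³₂He.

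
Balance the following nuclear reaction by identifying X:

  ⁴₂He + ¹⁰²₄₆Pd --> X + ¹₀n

Conserve mass number: 4 + 102 = A + 1, so A = 105.
Conserve atomic number: 2 + 46 = Z + 0, so Z = 48.
Z = 48 is cadmium, so the species is ¹⁰⁵₄₈Cd.

Cd-105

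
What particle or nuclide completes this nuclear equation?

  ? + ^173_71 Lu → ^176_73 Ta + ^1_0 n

alpha particle

Conserve mass number: A + 173 = 176 + 1, so A = 4.
Conserve atomic number: Z + 71 = 73 + 0, so Z = 2.
A = 4 and Z = 2 is ^4_2 He — an alpha particle.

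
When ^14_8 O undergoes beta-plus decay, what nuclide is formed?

Beta-plus decay: mass number changes by +0, atomic number by -1.
A: 14 = 14; Z: 8 − 1 = 7.
Z = 7 is nitrogen, so the daughter is ^14_7 N.

N-14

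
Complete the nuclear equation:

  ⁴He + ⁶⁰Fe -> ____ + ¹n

Conserve mass number: 4 + 60 = A + 1, so A = 63.
Conserve atomic number: 2 + 26 = Z + 0, so Z = 28.
Z = 28 is nickel, so the species is ⁶³Ni.

Ni-63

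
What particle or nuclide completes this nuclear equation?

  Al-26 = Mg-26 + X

Conserve mass number: 26 = 26 + A, so A = 0.
Conserve atomic number: 13 = 12 + Z, so Z = 1.
A = 0 and Z = 1 is e⁺ — a positron.

positron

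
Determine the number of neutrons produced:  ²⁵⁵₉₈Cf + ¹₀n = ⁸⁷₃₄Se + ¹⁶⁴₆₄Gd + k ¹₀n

5

Conserve mass number: 256 = 87 + 164 + k, so k = 256 − 251 = 5.
Check atomic number: 98 = 34 + 64 + 0 = 98. ✓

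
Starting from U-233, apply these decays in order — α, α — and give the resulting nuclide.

Start: (A, Z) = (233, 92).
After α: (229, 90).
After α: (225, 88).
Z = 88 is radium.

Ra-225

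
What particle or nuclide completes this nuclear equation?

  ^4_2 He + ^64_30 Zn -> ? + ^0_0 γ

Ge-68

Conserve mass number: 4 + 64 = A + 0, so A = 68.
Conserve atomic number: 2 + 30 = Z + 0, so Z = 32.
Z = 32 is germanium, so the species is ^68_32 Ge.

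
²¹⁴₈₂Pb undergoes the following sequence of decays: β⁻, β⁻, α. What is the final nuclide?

Pb-210

Start: (A, Z) = (214, 82).
After β⁻: (214, 83).
After β⁻: (214, 84).
After α: (210, 82).
Z = 82 is lead.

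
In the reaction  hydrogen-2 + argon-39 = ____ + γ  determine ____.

K-41

Conserve mass number: 2 + 39 = A + 0, so A = 41.
Conserve atomic number: 1 + 18 = Z + 0, so Z = 19.
Z = 19 is potassium, so the species is potassium-41.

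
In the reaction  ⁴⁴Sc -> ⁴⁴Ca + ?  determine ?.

Conserve mass number: 44 = 44 + A, so A = 0.
Conserve atomic number: 21 = 20 + Z, so Z = 1.
A = 0 and Z = 1 is e⁺ — a positron.

positron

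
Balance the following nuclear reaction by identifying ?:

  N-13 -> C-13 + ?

positron

Conserve mass number: 13 = 13 + A, so A = 0.
Conserve atomic number: 7 = 6 + Z, so Z = 1.
A = 0 and Z = 1 is e⁺ — a positron.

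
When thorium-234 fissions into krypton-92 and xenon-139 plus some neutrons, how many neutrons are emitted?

Conserve mass number: 234 = 92 + 139 + k, so k = 234 − 231 = 3.
Check atomic number: 90 = 36 + 54 + 0 = 90. ✓

3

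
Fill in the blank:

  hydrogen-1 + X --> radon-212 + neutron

At-212

Conserve mass number: 1 + A = 212 + 1, so A = 212.
Conserve atomic number: 1 + Z = 86 + 0, so Z = 85.
Z = 85 is astatine, so the species is astatine-212.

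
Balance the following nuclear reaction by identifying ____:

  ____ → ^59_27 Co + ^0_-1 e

Conserve mass number: A = 59 + 0, so A = 59.
Conserve atomic number: Z = 27 − 1, so Z = 26.
Z = 26 is iron, so the species is ^59_26 Fe.

Fe-59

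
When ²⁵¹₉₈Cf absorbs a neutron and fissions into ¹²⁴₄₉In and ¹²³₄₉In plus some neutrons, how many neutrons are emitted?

5

Conserve mass number: 252 = 124 + 123 + k, so k = 252 − 247 = 5.
Check atomic number: 98 = 49 + 49 + 0 = 98. ✓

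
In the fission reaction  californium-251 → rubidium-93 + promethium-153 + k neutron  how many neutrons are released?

5

Conserve mass number: 251 = 93 + 153 + k, so k = 251 − 246 = 5.
Check atomic number: 98 = 37 + 61 + 0 = 98. ✓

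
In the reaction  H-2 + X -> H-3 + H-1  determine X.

Conserve mass number: 2 + A = 3 + 1, so A = 2.
Conserve atomic number: 1 + Z = 1 + 1, so Z = 1.
A = 2 and Z = 1 is H-2 — a deuteron.

deuteron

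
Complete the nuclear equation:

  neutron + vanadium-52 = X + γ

V-53

Conserve mass number: 1 + 52 = A + 0, so A = 53.
Conserve atomic number: 0 + 23 = Z + 0, so Z = 23.
Z = 23 is vanadium, so the species is vanadium-53.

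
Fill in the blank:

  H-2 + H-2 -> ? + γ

Conserve mass number: 2 + 2 = A + 0, so A = 4.
Conserve atomic number: 1 + 1 = Z + 0, so Z = 2.
A = 4 and Z = 2 is He-4 — an alpha particle.

He-4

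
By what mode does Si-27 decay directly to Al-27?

beta-plus decay or electron capture

ΔA = 27 − 27 = 0; ΔZ = 13 − 14 = -1.
A is unchanged and Z drops by 1 — a proton has become a neutron (β⁺ emission or electron capture).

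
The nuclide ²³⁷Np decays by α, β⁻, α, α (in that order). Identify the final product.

Start: (A, Z) = (237, 93).
After α: (233, 91).
After β⁻: (233, 92).
After α: (229, 90).
After α: (225, 88).
Z = 88 is radium.

Ra-225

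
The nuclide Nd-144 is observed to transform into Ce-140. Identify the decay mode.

alpha decay

ΔA = 140 − 144 = -4; ΔZ = 58 − 60 = -2.
A drops by 4 and Z drops by 2 — the signature of alpha emission.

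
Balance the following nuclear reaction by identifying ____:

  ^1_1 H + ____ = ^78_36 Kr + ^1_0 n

Conserve mass number: 1 + A = 78 + 1, so A = 78.
Conserve atomic number: 1 + Z = 36 + 0, so Z = 35.
Z = 35 is bromine, so the species is ^78_35 Br.

Br-78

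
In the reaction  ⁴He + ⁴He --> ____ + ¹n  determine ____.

Be-7

Conserve mass number: 4 + 4 = A + 1, so A = 7.
Conserve atomic number: 2 + 2 = Z + 0, so Z = 4.
Z = 4 is beryllium, so the species is ⁷Be.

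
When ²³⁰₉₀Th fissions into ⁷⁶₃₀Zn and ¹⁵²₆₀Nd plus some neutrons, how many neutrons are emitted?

Conserve mass number: 230 = 76 + 152 + k, so k = 230 − 228 = 2.
Check atomic number: 90 = 30 + 60 + 0 = 90. ✓

2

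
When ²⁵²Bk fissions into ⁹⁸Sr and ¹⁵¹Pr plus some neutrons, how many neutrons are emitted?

Conserve mass number: 252 = 98 + 151 + k, so k = 252 − 249 = 3.
Check atomic number: 97 = 38 + 59 + 0 = 97. ✓

3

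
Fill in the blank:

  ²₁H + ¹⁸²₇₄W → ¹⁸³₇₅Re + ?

Conserve mass number: 2 + 182 = 183 + A, so A = 1.
Conserve atomic number: 1 + 74 = 75 + Z, so Z = 0.
A = 1 and Z = 0 is ¹₀n — a neutron.

neutron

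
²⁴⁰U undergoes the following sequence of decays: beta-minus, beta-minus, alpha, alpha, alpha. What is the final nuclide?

Ra-228

Start: (A, Z) = (240, 92).
After β⁻: (240, 93).
After β⁻: (240, 94).
After α: (236, 92).
After α: (232, 90).
After α: (228, 88).
Z = 88 is radium.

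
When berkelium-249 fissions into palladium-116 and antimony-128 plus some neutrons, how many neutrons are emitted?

5

Conserve mass number: 249 = 116 + 128 + k, so k = 249 − 244 = 5.
Check atomic number: 97 = 46 + 51 + 0 = 97. ✓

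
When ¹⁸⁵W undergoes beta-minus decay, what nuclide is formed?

Re-185

Beta-minus decay: mass number changes by +0, atomic number by +1.
A: 185 = 185; Z: 74 + 1 = 75.
Z = 75 is rhenium, so the daughter is ¹⁸⁵Re.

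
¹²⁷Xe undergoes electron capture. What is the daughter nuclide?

Electron capture: mass number changes by +0, atomic number by -1.
A: 127 = 127; Z: 54 − 1 = 53.
Z = 53 is iodine, so the daughter is ¹²⁷I.

I-127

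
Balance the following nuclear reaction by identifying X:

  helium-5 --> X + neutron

He-4

Conserve mass number: 5 = A + 1, so A = 4.
Conserve atomic number: 2 = Z + 0, so Z = 2.
A = 4 and Z = 2 is helium-4 — an alpha particle.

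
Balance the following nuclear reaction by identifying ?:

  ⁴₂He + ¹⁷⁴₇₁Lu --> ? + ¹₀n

Conserve mass number: 4 + 174 = A + 1, so A = 177.
Conserve atomic number: 2 + 71 = Z + 0, so Z = 73.
Z = 73 is tantalum, so the species is ¹⁷⁷₇₃Ta.

Ta-177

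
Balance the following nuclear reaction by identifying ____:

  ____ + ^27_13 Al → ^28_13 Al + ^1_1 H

Conserve mass number: A + 27 = 28 + 1, so A = 2.
Conserve atomic number: Z + 13 = 13 + 1, so Z = 1.
A = 2 and Z = 1 is ^2_1 H — a deuteron.

deuteron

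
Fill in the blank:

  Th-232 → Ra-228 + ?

Conserve mass number: 232 = 228 + A, so A = 4.
Conserve atomic number: 90 = 88 + Z, so Z = 2.
A = 4 and Z = 2 is He-4 — an alpha particle.

alpha particle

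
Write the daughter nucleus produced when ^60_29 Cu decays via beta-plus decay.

Ni-60

Beta-plus decay: mass number changes by +0, atomic number by -1.
A: 60 = 60; Z: 29 − 1 = 28.
Z = 28 is nickel, so the daughter is ^60_28 Ni.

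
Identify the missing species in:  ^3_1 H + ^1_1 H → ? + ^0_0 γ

He-4

Conserve mass number: 3 + 1 = A + 0, so A = 4.
Conserve atomic number: 1 + 1 = Z + 0, so Z = 2.
A = 4 and Z = 2 is ^4_2 He — an alpha particle.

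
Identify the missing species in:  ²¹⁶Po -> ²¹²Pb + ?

Conserve mass number: 216 = 212 + A, so A = 4.
Conserve atomic number: 84 = 82 + Z, so Z = 2.
A = 4 and Z = 2 is ⁴He — an alpha particle.

alpha particle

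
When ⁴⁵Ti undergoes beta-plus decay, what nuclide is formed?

Beta-plus decay: mass number changes by +0, atomic number by -1.
A: 45 = 45; Z: 22 − 1 = 21.
Z = 21 is scandium, so the daughter is ⁴⁵Sc.

Sc-45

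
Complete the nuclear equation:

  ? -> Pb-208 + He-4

Po-212

Conserve mass number: A = 208 + 4, so A = 212.
Conserve atomic number: Z = 82 + 2, so Z = 84.
Z = 84 is polonium, so the species is Po-212.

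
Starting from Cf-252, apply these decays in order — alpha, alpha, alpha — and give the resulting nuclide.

U-240

Start: (A, Z) = (252, 98).
After α: (248, 96).
After α: (244, 94).
After α: (240, 92).
Z = 92 is uranium.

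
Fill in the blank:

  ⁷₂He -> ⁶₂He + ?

neutron

Conserve mass number: 7 = 6 + A, so A = 1.
Conserve atomic number: 2 = 2 + Z, so Z = 0.
A = 1 and Z = 0 is ¹₀n — a neutron.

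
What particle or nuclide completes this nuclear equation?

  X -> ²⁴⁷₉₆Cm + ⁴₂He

Conserve mass number: A = 247 + 4, so A = 251.
Conserve atomic number: Z = 96 + 2, so Z = 98.
Z = 98 is californium, so the species is ²⁵¹₉₈Cf.

Cf-251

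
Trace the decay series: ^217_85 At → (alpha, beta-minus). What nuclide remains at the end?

Start: (A, Z) = (217, 85).
After α: (213, 83).
After β⁻: (213, 84).
Z = 84 is polonium.

Po-213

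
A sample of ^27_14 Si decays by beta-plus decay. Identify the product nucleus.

Beta-plus decay: mass number changes by +0, atomic number by -1.
A: 27 = 27; Z: 14 − 1 = 13.
Z = 13 is aluminium, so the daughter is ^27_13 Al.

Al-27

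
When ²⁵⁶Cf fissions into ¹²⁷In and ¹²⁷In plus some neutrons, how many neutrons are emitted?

2

Conserve mass number: 256 = 127 + 127 + k, so k = 256 − 254 = 2.
Check atomic number: 98 = 49 + 49 + 0 = 98. ✓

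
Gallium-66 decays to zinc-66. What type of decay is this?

ΔA = 66 − 66 = 0; ΔZ = 30 − 31 = -1.
A is unchanged and Z drops by 1 — a proton has become a neutron (β⁺ emission or electron capture).

beta-plus decay or electron capture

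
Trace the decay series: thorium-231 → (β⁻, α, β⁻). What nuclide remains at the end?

Th-227

Start: (A, Z) = (231, 90).
After β⁻: (231, 91).
After α: (227, 89).
After β⁻: (227, 90).
Z = 90 is thorium.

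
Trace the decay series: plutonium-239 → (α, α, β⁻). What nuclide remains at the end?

Pa-231

Start: (A, Z) = (239, 94).
After α: (235, 92).
After α: (231, 90).
After β⁻: (231, 91).
Z = 91 is protactinium.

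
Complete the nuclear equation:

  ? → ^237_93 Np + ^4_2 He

Conserve mass number: A = 237 + 4, so A = 241.
Conserve atomic number: Z = 93 + 2, so Z = 95.
Z = 95 is americium, so the species is ^241_95 Am.

Am-241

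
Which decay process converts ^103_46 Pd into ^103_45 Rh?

ΔA = 103 − 103 = 0; ΔZ = 45 − 46 = -1.
A is unchanged and Z drops by 1 — a proton has become a neutron (β⁺ emission or electron capture).

beta-plus decay or electron capture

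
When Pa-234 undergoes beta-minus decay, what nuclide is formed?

U-234

Beta-minus decay: mass number changes by +0, atomic number by +1.
A: 234 = 234; Z: 91 + 1 = 92.
Z = 92 is uranium, so the daughter is U-234.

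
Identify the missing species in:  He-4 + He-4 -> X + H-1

Conserve mass number: 4 + 4 = A + 1, so A = 7.
Conserve atomic number: 2 + 2 = Z + 1, so Z = 3.
Z = 3 is lithium, so the species is Li-7.

Li-7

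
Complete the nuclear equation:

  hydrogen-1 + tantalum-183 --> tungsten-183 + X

Conserve mass number: 1 + 183 = 183 + A, so A = 1.
Conserve atomic number: 1 + 73 = 74 + Z, so Z = 0.
A = 1 and Z = 0 is neutron — a neutron.

neutron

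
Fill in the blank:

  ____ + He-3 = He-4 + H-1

deuteron

Conserve mass number: A + 3 = 4 + 1, so A = 2.
Conserve atomic number: Z + 2 = 2 + 1, so Z = 1.
A = 2 and Z = 1 is H-2 — a deuteron.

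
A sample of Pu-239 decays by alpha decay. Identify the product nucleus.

Alpha decay: mass number changes by -4, atomic number by -2.
A: 239 − 4 = 235; Z: 94 − 2 = 92.
Z = 92 is uranium, so the daughter is U-235.

U-235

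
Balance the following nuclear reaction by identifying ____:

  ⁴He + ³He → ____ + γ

Be-7

Conserve mass number: 4 + 3 = A + 0, so A = 7.
Conserve atomic number: 2 + 2 = Z + 0, so Z = 4.
Z = 4 is beryllium, so the species is ⁷Be.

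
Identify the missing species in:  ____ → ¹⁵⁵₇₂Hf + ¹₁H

Conserve mass number: A = 155 + 1, so A = 156.
Conserve atomic number: Z = 72 + 1, so Z = 73.
Z = 73 is tantalum, so the species is ¹⁵⁶₇₃Ta.

Ta-156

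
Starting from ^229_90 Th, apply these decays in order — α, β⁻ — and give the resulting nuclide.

Ac-225

Start: (A, Z) = (229, 90).
After α: (225, 88).
After β⁻: (225, 89).
Z = 89 is actinium.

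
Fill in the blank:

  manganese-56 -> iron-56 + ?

Conserve mass number: 56 = 56 + A, so A = 0.
Conserve atomic number: 25 = 26 + Z, so Z = -1.
A = 0 and Z = -1 is e⁻ — a beta-minus particle.

beta-minus particle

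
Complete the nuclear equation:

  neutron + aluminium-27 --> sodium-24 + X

alpha particle

Conserve mass number: 1 + 27 = 24 + A, so A = 4.
Conserve atomic number: 0 + 13 = 11 + Z, so Z = 2.
A = 4 and Z = 2 is helium-4 — an alpha particle.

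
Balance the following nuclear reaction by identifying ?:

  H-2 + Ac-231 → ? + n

Conserve mass number: 2 + 231 = A + 1, so A = 232.
Conserve atomic number: 1 + 89 = Z + 0, so Z = 90.
Z = 90 is thorium, so the species is Th-232.

Th-232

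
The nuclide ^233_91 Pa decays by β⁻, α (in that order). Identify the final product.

Start: (A, Z) = (233, 91).
After β⁻: (233, 92).
After α: (229, 90).
Z = 90 is thorium.

Th-229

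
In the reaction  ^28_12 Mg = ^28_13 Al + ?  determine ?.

Conserve mass number: 28 = 28 + A, so A = 0.
Conserve atomic number: 12 = 13 + Z, so Z = -1.
A = 0 and Z = -1 is ^0_-1 e — a beta-minus particle.

beta-minus particle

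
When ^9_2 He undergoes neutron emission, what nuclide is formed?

He-8

Neutron emission: mass number changes by -1, atomic number by +0.
A: 9 − 1 = 8; Z: 2 = 2.
Z = 2 is helium, so the daughter is ^8_2 He.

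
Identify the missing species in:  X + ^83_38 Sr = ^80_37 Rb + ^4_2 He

proton

Conserve mass number: A + 83 = 80 + 4, so A = 1.
Conserve atomic number: Z + 38 = 37 + 2, so Z = 1.
A = 1 and Z = 1 is ^1_1 H — a proton.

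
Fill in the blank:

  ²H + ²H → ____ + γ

He-4

Conserve mass number: 2 + 2 = A + 0, so A = 4.
Conserve atomic number: 1 + 1 = Z + 0, so Z = 2.
A = 4 and Z = 2 is ⁴He — an alpha particle.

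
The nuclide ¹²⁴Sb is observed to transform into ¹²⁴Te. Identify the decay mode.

ΔA = 124 − 124 = 0; ΔZ = 52 − 51 = +1.
A is unchanged and Z rises by 1 — a neutron has become a proton (β⁻ decay).

beta-minus decay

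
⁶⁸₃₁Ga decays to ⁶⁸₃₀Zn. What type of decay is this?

beta-plus decay or electron capture

ΔA = 68 − 68 = 0; ΔZ = 30 − 31 = -1.
A is unchanged and Z drops by 1 — a proton has become a neutron (β⁺ emission or electron capture).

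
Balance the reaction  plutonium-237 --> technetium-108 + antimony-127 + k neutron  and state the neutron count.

Conserve mass number: 237 = 108 + 127 + k, so k = 237 − 235 = 2.
Check atomic number: 94 = 43 + 51 + 0 = 94. ✓

2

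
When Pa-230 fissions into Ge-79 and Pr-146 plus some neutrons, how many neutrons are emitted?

Conserve mass number: 230 = 79 + 146 + k, so k = 230 − 225 = 5.
Check atomic number: 91 = 32 + 59 + 0 = 91. ✓

5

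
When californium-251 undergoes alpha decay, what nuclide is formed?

Cm-247

Alpha decay: mass number changes by -4, atomic number by -2.
A: 251 − 4 = 247; Z: 98 − 2 = 96.
Z = 96 is curium, so the daughter is curium-247.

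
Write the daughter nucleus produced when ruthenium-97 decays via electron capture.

Tc-97

Electron capture: mass number changes by +0, atomic number by -1.
A: 97 = 97; Z: 44 − 1 = 43.
Z = 43 is technetium, so the daughter is technetium-97.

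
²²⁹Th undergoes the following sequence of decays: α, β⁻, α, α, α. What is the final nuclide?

Bi-213

Start: (A, Z) = (229, 90).
After α: (225, 88).
After β⁻: (225, 89).
After α: (221, 87).
After α: (217, 85).
After α: (213, 83).
Z = 83 is bismuth.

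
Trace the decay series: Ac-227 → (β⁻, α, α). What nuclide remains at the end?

Start: (A, Z) = (227, 89).
After β⁻: (227, 90).
After α: (223, 88).
After α: (219, 86).
Z = 86 is radon.

Rn-219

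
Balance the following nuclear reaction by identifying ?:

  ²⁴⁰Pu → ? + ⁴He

Conserve mass number: 240 = A + 4, so A = 236.
Conserve atomic number: 94 = Z + 2, so Z = 92.
Z = 92 is uranium, so the species is ²³⁶U.

U-236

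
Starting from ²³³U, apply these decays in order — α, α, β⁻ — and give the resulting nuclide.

Start: (A, Z) = (233, 92).
After α: (229, 90).
After α: (225, 88).
After β⁻: (225, 89).
Z = 89 is actinium.

Ac-225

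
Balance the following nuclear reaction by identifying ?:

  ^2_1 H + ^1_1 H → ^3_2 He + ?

gamma ray

Conserve mass number: 2 + 1 = 3 + A, so A = 0.
Conserve atomic number: 1 + 1 = 2 + Z, so Z = 0.
A = 0 and Z = 0 is ^0_0 γ — a gamma ray.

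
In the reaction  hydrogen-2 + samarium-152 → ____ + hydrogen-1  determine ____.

Sm-153

Conserve mass number: 2 + 152 = A + 1, so A = 153.
Conserve atomic number: 1 + 62 = Z + 1, so Z = 62.
Z = 62 is samarium, so the species is samarium-153.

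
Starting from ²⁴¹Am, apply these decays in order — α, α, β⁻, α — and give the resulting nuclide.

Th-229

Start: (A, Z) = (241, 95).
After α: (237, 93).
After α: (233, 91).
After β⁻: (233, 92).
After α: (229, 90).
Z = 90 is thorium.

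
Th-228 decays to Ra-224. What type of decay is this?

ΔA = 224 − 228 = -4; ΔZ = 88 − 90 = -2.
A drops by 4 and Z drops by 2 — the signature of alpha emission.

alpha decay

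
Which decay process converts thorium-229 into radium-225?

alpha decay

ΔA = 225 − 229 = -4; ΔZ = 88 − 90 = -2.
A drops by 4 and Z drops by 2 — the signature of alpha emission.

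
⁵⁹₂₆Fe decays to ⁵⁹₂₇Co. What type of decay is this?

ΔA = 59 − 59 = 0; ΔZ = 27 − 26 = +1.
A is unchanged and Z rises by 1 — a neutron has become a proton (β⁻ decay).

beta-minus decay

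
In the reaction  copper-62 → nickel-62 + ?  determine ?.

Conserve mass number: 62 = 62 + A, so A = 0.
Conserve atomic number: 29 = 28 + Z, so Z = 1.
A = 0 and Z = 1 is e⁺ — a positron.

positron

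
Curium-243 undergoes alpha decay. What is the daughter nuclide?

Pu-239

Alpha decay: mass number changes by -4, atomic number by -2.
A: 243 − 4 = 239; Z: 96 − 2 = 94.
Z = 94 is plutonium, so the daughter is plutonium-239.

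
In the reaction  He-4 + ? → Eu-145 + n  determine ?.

Conserve mass number: 4 + A = 145 + 1, so A = 142.
Conserve atomic number: 2 + Z = 63 + 0, so Z = 61.
Z = 61 is promethium, so the species is Pm-142.

Pm-142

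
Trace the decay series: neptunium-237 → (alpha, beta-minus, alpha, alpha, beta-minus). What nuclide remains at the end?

Ac-225

Start: (A, Z) = (237, 93).
After α: (233, 91).
After β⁻: (233, 92).
After α: (229, 90).
After α: (225, 88).
After β⁻: (225, 89).
Z = 89 is actinium.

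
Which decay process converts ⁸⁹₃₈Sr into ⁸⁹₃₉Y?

beta-minus decay

ΔA = 89 − 89 = 0; ΔZ = 39 − 38 = +1.
A is unchanged and Z rises by 1 — a neutron has become a proton (β⁻ decay).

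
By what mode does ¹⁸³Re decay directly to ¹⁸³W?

ΔA = 183 − 183 = 0; ΔZ = 74 − 75 = -1.
A is unchanged and Z drops by 1 — a proton has become a neutron (β⁺ emission or electron capture).

beta-plus decay or electron capture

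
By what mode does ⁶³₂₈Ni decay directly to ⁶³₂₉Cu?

ΔA = 63 − 63 = 0; ΔZ = 29 − 28 = +1.
A is unchanged and Z rises by 1 — a neutron has become a proton (β⁻ decay).

beta-minus decay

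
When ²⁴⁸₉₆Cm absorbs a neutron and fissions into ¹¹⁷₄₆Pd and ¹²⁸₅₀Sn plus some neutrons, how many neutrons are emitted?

Conserve mass number: 249 = 117 + 128 + k, so k = 249 − 245 = 4.
Check atomic number: 96 = 46 + 50 + 0 = 96. ✓

4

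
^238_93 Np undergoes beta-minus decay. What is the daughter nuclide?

Pu-238

Beta-minus decay: mass number changes by +0, atomic number by +1.
A: 238 = 238; Z: 93 + 1 = 94.
Z = 94 is plutonium, so the daughter is ^238_94 Pu.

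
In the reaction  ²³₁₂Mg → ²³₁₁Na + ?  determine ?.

positron

Conserve mass number: 23 = 23 + A, so A = 0.
Conserve atomic number: 12 = 11 + Z, so Z = 1.
A = 0 and Z = 1 is ⁰₁e — a positron.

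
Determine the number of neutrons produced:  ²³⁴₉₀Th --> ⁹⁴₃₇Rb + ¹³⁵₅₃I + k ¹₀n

5

Conserve mass number: 234 = 94 + 135 + k, so k = 234 − 229 = 5.
Check atomic number: 90 = 37 + 53 + 0 = 90. ✓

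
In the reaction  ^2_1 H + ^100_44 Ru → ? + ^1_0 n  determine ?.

Rh-101

Conserve mass number: 2 + 100 = A + 1, so A = 101.
Conserve atomic number: 1 + 44 = Z + 0, so Z = 45.
Z = 45 is rhodium, so the species is ^101_45 Rh.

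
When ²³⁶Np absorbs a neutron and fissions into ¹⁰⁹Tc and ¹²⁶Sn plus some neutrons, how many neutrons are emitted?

2

Conserve mass number: 237 = 109 + 126 + k, so k = 237 − 235 = 2.
Check atomic number: 93 = 43 + 50 + 0 = 93. ✓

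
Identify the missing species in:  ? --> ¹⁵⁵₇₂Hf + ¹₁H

Conserve mass number: A = 155 + 1, so A = 156.
Conserve atomic number: Z = 72 + 1, so Z = 73.
Z = 73 is tantalum, so the species is ¹⁵⁶₇₃Ta.

Ta-156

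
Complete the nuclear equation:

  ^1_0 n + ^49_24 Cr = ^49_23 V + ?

proton

Conserve mass number: 1 + 49 = 49 + A, so A = 1.
Conserve atomic number: 0 + 24 = 23 + Z, so Z = 1.
A = 1 and Z = 1 is ^1_1 H — a proton.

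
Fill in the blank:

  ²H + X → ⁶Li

Conserve mass number: 2 + A = 6, so A = 4.
Conserve atomic number: 1 + Z = 3, so Z = 2.
A = 4 and Z = 2 is ⁴He — an alpha particle.

alpha particle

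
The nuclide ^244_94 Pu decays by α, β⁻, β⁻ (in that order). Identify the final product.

Pu-240

Start: (A, Z) = (244, 94).
After α: (240, 92).
After β⁻: (240, 93).
After β⁻: (240, 94).
Z = 94 is plutonium.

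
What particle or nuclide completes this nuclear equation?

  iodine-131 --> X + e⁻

Xe-131

Conserve mass number: 131 = A + 0, so A = 131.
Conserve atomic number: 53 = Z − 1, so Z = 54.
Z = 54 is xenon, so the species is xenon-131.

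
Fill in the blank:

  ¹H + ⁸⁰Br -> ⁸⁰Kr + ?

Conserve mass number: 1 + 80 = 80 + A, so A = 1.
Conserve atomic number: 1 + 35 = 36 + Z, so Z = 0.
A = 1 and Z = 0 is ¹n — a neutron.

neutron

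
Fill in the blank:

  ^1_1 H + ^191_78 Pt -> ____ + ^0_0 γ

Conserve mass number: 1 + 191 = A + 0, so A = 192.
Conserve atomic number: 1 + 78 = Z + 0, so Z = 79.
Z = 79 is gold, so the species is ^192_79 Au.

Au-192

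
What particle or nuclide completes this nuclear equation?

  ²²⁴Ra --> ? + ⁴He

Conserve mass number: 224 = A + 4, so A = 220.
Conserve atomic number: 88 = Z + 2, so Z = 86.
Z = 86 is radon, so the species is ²²⁰Rn.

Rn-220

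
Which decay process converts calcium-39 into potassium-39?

ΔA = 39 − 39 = 0; ΔZ = 19 − 20 = -1.
A is unchanged and Z drops by 1 — a proton has become a neutron (β⁺ emission or electron capture).

beta-plus decay or electron capture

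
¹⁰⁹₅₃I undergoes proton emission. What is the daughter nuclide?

Proton emission: mass number changes by -1, atomic number by -1.
A: 109 − 1 = 108; Z: 53 − 1 = 52.
Z = 52 is tellurium, so the daughter is ¹⁰⁸₅₂Te.

Te-108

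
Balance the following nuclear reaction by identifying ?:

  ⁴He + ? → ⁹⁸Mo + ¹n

Zr-95

Conserve mass number: 4 + A = 98 + 1, so A = 95.
Conserve atomic number: 2 + Z = 42 + 0, so Z = 40.
Z = 40 is zirconium, so the species is ⁹⁵Zr.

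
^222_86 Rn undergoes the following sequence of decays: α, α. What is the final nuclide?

Pb-214

Start: (A, Z) = (222, 86).
After α: (218, 84).
After α: (214, 82).
Z = 82 is lead.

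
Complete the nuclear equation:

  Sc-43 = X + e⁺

Ca-43

Conserve mass number: 43 = A + 0, so A = 43.
Conserve atomic number: 21 = Z + 1, so Z = 20.
Z = 20 is calcium, so the species is Ca-43.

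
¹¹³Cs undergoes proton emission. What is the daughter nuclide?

Xe-112

Proton emission: mass number changes by -1, atomic number by -1.
A: 113 − 1 = 112; Z: 55 − 1 = 54.
Z = 54 is xenon, so the daughter is ¹¹²Xe.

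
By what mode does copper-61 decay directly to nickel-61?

beta-plus decay or electron capture

ΔA = 61 − 61 = 0; ΔZ = 28 − 29 = -1.
A is unchanged and Z drops by 1 — a proton has become a neutron (β⁺ emission or electron capture).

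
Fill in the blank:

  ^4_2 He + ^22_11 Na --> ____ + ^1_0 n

Al-25

Conserve mass number: 4 + 22 = A + 1, so A = 25.
Conserve atomic number: 2 + 11 = Z + 0, so Z = 13.
Z = 13 is aluminium, so the species is ^25_13 Al.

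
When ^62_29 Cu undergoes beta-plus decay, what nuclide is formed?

Beta-plus decay: mass number changes by +0, atomic number by -1.
A: 62 = 62; Z: 29 − 1 = 28.
Z = 28 is nickel, so the daughter is ^62_28 Ni.

Ni-62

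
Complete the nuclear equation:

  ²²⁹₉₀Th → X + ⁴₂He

Conserve mass number: 229 = A + 4, so A = 225.
Conserve atomic number: 90 = Z + 2, so Z = 88.
Z = 88 is radium, so the species is ²²⁵₈₈Ra.

Ra-225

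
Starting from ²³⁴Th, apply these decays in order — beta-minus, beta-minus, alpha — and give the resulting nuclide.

Start: (A, Z) = (234, 90).
After β⁻: (234, 91).
After β⁻: (234, 92).
After α: (230, 90).
Z = 90 is thorium.

Th-230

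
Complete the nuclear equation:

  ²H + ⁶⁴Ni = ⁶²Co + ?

alpha particle

Conserve mass number: 2 + 64 = 62 + A, so A = 4.
Conserve atomic number: 1 + 28 = 27 + Z, so Z = 2.
A = 4 and Z = 2 is ⁴He — an alpha particle.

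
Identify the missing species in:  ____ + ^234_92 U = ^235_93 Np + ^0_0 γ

Conserve mass number: A + 234 = 235 + 0, so A = 1.
Conserve atomic number: Z + 92 = 93 + 0, so Z = 1.
A = 1 and Z = 1 is ^1_1 H — a proton.

proton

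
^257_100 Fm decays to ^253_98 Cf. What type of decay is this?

ΔA = 253 − 257 = -4; ΔZ = 98 − 100 = -2.
A drops by 4 and Z drops by 2 — the signature of alpha emission.

alpha decay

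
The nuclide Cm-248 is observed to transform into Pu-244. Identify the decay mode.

ΔA = 244 − 248 = -4; ΔZ = 94 − 96 = -2.
A drops by 4 and Z drops by 2 — the signature of alpha emission.

alpha decay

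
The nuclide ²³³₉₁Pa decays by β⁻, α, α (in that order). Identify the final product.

Start: (A, Z) = (233, 91).
After β⁻: (233, 92).
After α: (229, 90).
After α: (225, 88).
Z = 88 is radium.

Ra-225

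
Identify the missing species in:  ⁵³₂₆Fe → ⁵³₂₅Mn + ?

positron

Conserve mass number: 53 = 53 + A, so A = 0.
Conserve atomic number: 26 = 25 + Z, so Z = 1.
A = 0 and Z = 1 is ⁰₁e — a positron.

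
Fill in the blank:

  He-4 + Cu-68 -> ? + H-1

Conserve mass number: 4 + 68 = A + 1, so A = 71.
Conserve atomic number: 2 + 29 = Z + 1, so Z = 30.
Z = 30 is zinc, so the species is Zn-71.

Zn-71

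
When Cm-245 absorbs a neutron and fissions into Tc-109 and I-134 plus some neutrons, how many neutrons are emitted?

Conserve mass number: 246 = 109 + 134 + k, so k = 246 − 243 = 3.
Check atomic number: 96 = 43 + 53 + 0 = 96. ✓

3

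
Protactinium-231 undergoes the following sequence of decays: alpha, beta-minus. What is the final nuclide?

Th-227

Start: (A, Z) = (231, 91).
After α: (227, 89).
After β⁻: (227, 90).
Z = 90 is thorium.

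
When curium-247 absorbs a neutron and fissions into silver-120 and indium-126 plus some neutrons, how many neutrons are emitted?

2

Conserve mass number: 248 = 120 + 126 + k, so k = 248 − 246 = 2.
Check atomic number: 96 = 47 + 49 + 0 = 96. ✓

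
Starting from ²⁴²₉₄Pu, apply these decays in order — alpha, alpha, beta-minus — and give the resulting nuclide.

Start: (A, Z) = (242, 94).
After α: (238, 92).
After α: (234, 90).
After β⁻: (234, 91).
Z = 91 is protactinium.

Pa-234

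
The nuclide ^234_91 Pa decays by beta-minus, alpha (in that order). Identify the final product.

Start: (A, Z) = (234, 91).
After β⁻: (234, 92).
After α: (230, 90).
Z = 90 is thorium.

Th-230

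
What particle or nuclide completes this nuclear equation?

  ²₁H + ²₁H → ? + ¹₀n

Conserve mass number: 2 + 2 = A + 1, so A = 3.
Conserve atomic number: 1 + 1 = Z + 0, so Z = 2.
Z = 2 is helium, so the species is ³₂He.

He-3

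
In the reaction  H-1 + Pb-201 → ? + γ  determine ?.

Bi-202

Conserve mass number: 1 + 201 = A + 0, so A = 202.
Conserve atomic number: 1 + 82 = Z + 0, so Z = 83.
Z = 83 is bismuth, so the species is Bi-202.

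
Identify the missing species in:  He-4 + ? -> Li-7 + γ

triton

Conserve mass number: 4 + A = 7 + 0, so A = 3.
Conserve atomic number: 2 + Z = 3 + 0, so Z = 1.
A = 3 and Z = 1 is H-3 — a triton.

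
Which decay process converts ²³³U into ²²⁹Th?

ΔA = 229 − 233 = -4; ΔZ = 90 − 92 = -2.
A drops by 4 and Z drops by 2 — the signature of alpha emission.

alpha decay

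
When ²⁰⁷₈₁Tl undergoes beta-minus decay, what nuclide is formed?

Beta-minus decay: mass number changes by +0, atomic number by +1.
A: 207 = 207; Z: 81 + 1 = 82.
Z = 82 is lead, so the daughter is ²⁰⁷₈₂Pb.

Pb-207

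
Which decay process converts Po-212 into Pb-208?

alpha decay

ΔA = 208 − 212 = -4; ΔZ = 82 − 84 = -2.
A drops by 4 and Z drops by 2 — the signature of alpha emission.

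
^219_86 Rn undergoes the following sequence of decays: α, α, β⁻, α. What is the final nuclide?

Tl-207

Start: (A, Z) = (219, 86).
After α: (215, 84).
After α: (211, 82).
After β⁻: (211, 83).
After α: (207, 81).
Z = 81 is thallium.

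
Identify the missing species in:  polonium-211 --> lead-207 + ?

Conserve mass number: 211 = 207 + A, so A = 4.
Conserve atomic number: 84 = 82 + Z, so Z = 2.
A = 4 and Z = 2 is helium-4 — an alpha particle.

alpha particle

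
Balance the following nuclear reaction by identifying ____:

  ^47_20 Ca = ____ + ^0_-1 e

Sc-47

Conserve mass number: 47 = A + 0, so A = 47.
Conserve atomic number: 20 = Z − 1, so Z = 21.
Z = 21 is scandium, so the species is ^47_21 Sc.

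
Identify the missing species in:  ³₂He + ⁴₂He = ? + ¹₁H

Li-6

Conserve mass number: 3 + 4 = A + 1, so A = 6.
Conserve atomic number: 2 + 2 = Z + 1, so Z = 3.
Z = 3 is lithium, so the species is ⁶₃Li.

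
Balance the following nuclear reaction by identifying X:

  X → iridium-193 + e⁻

Os-193

Conserve mass number: A = 193 + 0, so A = 193.
Conserve atomic number: Z = 77 − 1, so Z = 76.
Z = 76 is osmium, so the species is osmium-193.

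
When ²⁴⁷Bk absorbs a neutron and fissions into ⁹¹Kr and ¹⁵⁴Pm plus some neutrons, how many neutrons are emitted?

Conserve mass number: 248 = 91 + 154 + k, so k = 248 − 245 = 3.
Check atomic number: 97 = 36 + 61 + 0 = 97. ✓

3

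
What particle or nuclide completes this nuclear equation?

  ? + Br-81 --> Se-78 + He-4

proton

Conserve mass number: A + 81 = 78 + 4, so A = 1.
Conserve atomic number: Z + 35 = 34 + 2, so Z = 1.
A = 1 and Z = 1 is H-1 — a proton.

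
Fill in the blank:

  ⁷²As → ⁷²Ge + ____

Conserve mass number: 72 = 72 + A, so A = 0.
Conserve atomic number: 33 = 32 + Z, so Z = 1.
A = 0 and Z = 1 is e⁺ — a positron.

positron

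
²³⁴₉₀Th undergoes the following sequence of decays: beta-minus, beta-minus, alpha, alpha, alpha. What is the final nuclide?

Rn-222

Start: (A, Z) = (234, 90).
After β⁻: (234, 91).
After β⁻: (234, 92).
After α: (230, 90).
After α: (226, 88).
After α: (222, 86).
Z = 86 is radon.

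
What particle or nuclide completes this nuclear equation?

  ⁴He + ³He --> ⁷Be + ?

gamma ray

Conserve mass number: 4 + 3 = 7 + A, so A = 0.
Conserve atomic number: 2 + 2 = 4 + Z, so Z = 0.
A = 0 and Z = 0 is γ — a gamma ray.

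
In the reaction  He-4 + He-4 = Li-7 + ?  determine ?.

Conserve mass number: 4 + 4 = 7 + A, so A = 1.
Conserve atomic number: 2 + 2 = 3 + Z, so Z = 1.
A = 1 and Z = 1 is H-1 — a proton.

proton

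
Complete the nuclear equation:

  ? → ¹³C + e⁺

N-13

Conserve mass number: A = 13 + 0, so A = 13.
Conserve atomic number: Z = 6 + 1, so Z = 7.
Z = 7 is nitrogen, so the species is ¹³N.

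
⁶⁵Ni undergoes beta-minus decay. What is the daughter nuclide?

Beta-minus decay: mass number changes by +0, atomic number by +1.
A: 65 = 65; Z: 28 + 1 = 29.
Z = 29 is copper, so the daughter is ⁶⁵Cu.

Cu-65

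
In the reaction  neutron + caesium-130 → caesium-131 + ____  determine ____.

Conserve mass number: 1 + 130 = 131 + A, so A = 0.
Conserve atomic number: 0 + 55 = 55 + Z, so Z = 0.
A = 0 and Z = 0 is γ — a gamma ray.

gamma ray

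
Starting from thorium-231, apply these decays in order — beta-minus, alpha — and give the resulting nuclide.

Ac-227

Start: (A, Z) = (231, 90).
After β⁻: (231, 91).
After α: (227, 89).
Z = 89 is actinium.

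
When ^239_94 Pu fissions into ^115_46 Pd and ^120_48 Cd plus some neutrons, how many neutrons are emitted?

Conserve mass number: 239 = 115 + 120 + k, so k = 239 − 235 = 4.
Check atomic number: 94 = 46 + 48 + 0 = 94. ✓

4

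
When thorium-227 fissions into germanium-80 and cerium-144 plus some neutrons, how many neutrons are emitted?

3

Conserve mass number: 227 = 80 + 144 + k, so k = 227 − 224 = 3.
Check atomic number: 90 = 32 + 58 + 0 = 90. ✓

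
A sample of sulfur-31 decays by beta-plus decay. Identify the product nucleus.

Beta-plus decay: mass number changes by +0, atomic number by -1.
A: 31 = 31; Z: 16 − 1 = 15.
Z = 15 is phosphorus, so the daughter is phosphorus-31.

P-31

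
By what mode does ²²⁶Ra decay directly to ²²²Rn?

ΔA = 222 − 226 = -4; ΔZ = 86 − 88 = -2.
A drops by 4 and Z drops by 2 — the signature of alpha emission.

alpha decay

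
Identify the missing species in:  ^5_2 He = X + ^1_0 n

Conserve mass number: 5 = A + 1, so A = 4.
Conserve atomic number: 2 = Z + 0, so Z = 2.
A = 4 and Z = 2 is ^4_2 He — an alpha particle.

He-4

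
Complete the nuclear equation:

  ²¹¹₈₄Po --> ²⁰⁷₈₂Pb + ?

Conserve mass number: 211 = 207 + A, so A = 4.
Conserve atomic number: 84 = 82 + Z, so Z = 2.
A = 4 and Z = 2 is ⁴₂He — an alpha particle.

alpha particle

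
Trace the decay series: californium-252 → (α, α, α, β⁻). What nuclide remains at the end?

Np-240

Start: (A, Z) = (252, 98).
After α: (248, 96).
After α: (244, 94).
After α: (240, 92).
After β⁻: (240, 93).
Z = 93 is neptunium.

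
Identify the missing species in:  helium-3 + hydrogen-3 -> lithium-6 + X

Conserve mass number: 3 + 3 = 6 + A, so A = 0.
Conserve atomic number: 2 + 1 = 3 + Z, so Z = 0.
A = 0 and Z = 0 is γ — a gamma ray.

gamma ray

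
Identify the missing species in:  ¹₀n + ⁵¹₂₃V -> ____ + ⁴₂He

Conserve mass number: 1 + 51 = A + 4, so A = 48.
Conserve atomic number: 0 + 23 = Z + 2, so Z = 21.
Z = 21 is scandium, so the species is ⁴⁸₂₁Sc.

Sc-48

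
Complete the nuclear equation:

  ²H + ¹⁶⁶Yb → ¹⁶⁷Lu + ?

neutron

Conserve mass number: 2 + 166 = 167 + A, so A = 1.
Conserve atomic number: 1 + 70 = 71 + Z, so Z = 0.
A = 1 and Z = 0 is ¹n — a neutron.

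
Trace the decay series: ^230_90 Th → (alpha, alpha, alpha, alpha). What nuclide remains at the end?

Start: (A, Z) = (230, 90).
After α: (226, 88).
After α: (222, 86).
After α: (218, 84).
After α: (214, 82).
Z = 82 is lead.

Pb-214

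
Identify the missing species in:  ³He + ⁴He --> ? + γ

Conserve mass number: 3 + 4 = A + 0, so A = 7.
Conserve atomic number: 2 + 2 = Z + 0, so Z = 4.
Z = 4 is beryllium, so the species is ⁷Be.

Be-7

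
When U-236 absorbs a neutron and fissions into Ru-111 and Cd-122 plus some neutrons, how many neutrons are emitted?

4

Conserve mass number: 237 = 111 + 122 + k, so k = 237 − 233 = 4.
Check atomic number: 92 = 44 + 48 + 0 = 92. ✓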